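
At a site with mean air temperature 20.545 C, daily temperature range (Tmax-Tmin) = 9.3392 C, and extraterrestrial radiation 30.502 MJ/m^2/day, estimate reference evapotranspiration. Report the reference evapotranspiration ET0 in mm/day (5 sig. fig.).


Approach: apply the Hargreaves-Samani method, ET0 = 0.0023*(Tmean+17.8)*sqrt(Tmax-Tmin)*0.408*Ra.
ET0 = 0.0023*(20.545+17.8)*sqrt(9.3392)*0.408*30.502 = 3.3541 mm/day
Therefore the reference evapotranspiration ET0 = 3.3541 mm/day.


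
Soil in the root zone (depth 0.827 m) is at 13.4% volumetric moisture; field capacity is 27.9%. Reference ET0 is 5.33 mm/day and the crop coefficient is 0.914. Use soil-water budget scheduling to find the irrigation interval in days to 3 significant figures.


Approach: apply soil-water budget scheduling, SMD = (FC-theta)/100*depth*1000; ETc = ET0*Kc; interval = SMD/ETc.
Step 1 — soil moisture deficit:
  SMD = (27.9 - 13.4)/100 * 0.827 * 1000 = 119.91 mm
Step 2 — daily crop ET (ETc = ET0*Kc):
  ETc = 5.33 * 0.914 = 4.8716 mm/day
Step 3 — irrigation interval (SMD/ETc):
  interval = 119.91 / 4.8716 = 24.6 days
Therefore the irrigation interval = 24.6 days.


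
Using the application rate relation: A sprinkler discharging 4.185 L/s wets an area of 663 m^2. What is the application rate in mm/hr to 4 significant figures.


Approach: apply the application rate relation, rate = (Q/A)*3600.
rate = (4.185 / 663) * 3600 = 22.72 mm/hr
Therefore the application rate = 22.72 mm/hr.


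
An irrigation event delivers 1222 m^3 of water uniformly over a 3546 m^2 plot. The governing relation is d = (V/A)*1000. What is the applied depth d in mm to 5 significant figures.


d = (1222 / 3546) * 1000 = 344.61 mm
Therefore the applied depth d = 344.61 mm.


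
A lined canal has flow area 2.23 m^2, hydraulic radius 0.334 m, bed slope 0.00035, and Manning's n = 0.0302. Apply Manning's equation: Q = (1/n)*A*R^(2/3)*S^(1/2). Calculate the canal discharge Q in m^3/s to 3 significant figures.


Q = (1/0.0302) * 2.23 * 0.334^(2/3) * 0.00035^(1/2) = 0.665 m^3/s
Therefore the canal discharge Q = 0.665 m^3/s.


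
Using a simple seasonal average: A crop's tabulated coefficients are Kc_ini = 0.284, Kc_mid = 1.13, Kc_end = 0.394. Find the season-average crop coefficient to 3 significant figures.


Approach: apply a simple seasonal average, Kc_avg = (Kc_ini + Kc_mid + Kc_end)/3.
Kc_avg = (0.284 + 1.13 + 0.394)/3 = 0.603
Therefore the season-average crop coefficient = 0.603.


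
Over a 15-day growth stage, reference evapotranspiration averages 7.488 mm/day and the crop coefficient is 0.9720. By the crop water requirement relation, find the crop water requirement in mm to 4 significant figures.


Approach: apply the crop water requirement relation, CWR = ET0 * Kc * days.
CWR = 7.488 * 0.9720 * 15 = 109.2 mm
Therefore the crop water requirement = 109.2 mm.


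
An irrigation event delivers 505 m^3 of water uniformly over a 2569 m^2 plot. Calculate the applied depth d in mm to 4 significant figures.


Approach: apply depth from volume over area, d = (V/A)*1000.
d = (505 / 2569) * 1000 = 196.6 mm
Therefore the applied depth d = 196.6 mm.


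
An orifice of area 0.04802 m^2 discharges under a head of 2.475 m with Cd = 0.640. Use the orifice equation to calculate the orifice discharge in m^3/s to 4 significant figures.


Approach: apply the orifice equation, Q = Cd*A*sqrt(2*g*h).
Q = 0.640 * 0.04802 * sqrt(2*9.81*2.475) = 0.2142 m^3/s
Therefore the orifice discharge = 0.2142 m^3/s.


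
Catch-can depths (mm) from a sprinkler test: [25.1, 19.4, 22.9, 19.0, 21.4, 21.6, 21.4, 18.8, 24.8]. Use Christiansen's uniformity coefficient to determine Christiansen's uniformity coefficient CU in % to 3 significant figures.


Approach: apply Christiansen's uniformity coefficient, CU = (1 - mean_abs_deviation/mean)*100.
mean = 21.600 mm
mean |d_i - mean| = 1.7778 mm
CU = (1 - 1.7778/21.600)*100 = 91.8 %
Therefore Christiansen's uniformity coefficient CU = 91.8 %.


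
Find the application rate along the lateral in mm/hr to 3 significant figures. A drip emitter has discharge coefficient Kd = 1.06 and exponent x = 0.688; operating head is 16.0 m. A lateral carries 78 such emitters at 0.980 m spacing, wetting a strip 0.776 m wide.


Approach: apply the emitter equation with a lateral mass balance, q = Kd*h^x; Q = n*q; rate = Q/(n*spacing*width).
Step 1 — single emitter flow (q = Kd*h^x):
  q = 1.06 * 16.0^0.688 = 7.1407 L/hr
Step 2 — total lateral flow: Q = 78 * 7.1407 = 556.97 L/hr
Step 3 — wetted area: A = 78 * 0.980 * 0.776 = 59.317 m^2
Step 4 — application rate: Q/A = 556.97/59.317 = 9.39 mm/hr
Therefore the application rate along the lateral = 9.39 mm/hr.


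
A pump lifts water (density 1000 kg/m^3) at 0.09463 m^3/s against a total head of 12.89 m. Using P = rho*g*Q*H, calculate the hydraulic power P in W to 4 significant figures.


P = 1000 * 9.81 * 0.09463 * 12.89 = 11970 W
Therefore the hydraulic power P = 11970 W.


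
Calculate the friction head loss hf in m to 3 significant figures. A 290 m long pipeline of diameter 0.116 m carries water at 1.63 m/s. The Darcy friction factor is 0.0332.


Approach: apply the Darcy-Weisbach equation, hf = f*(L/D)*(v^2/(2g)).
hf = 0.0332 * (290/0.116) * (1.63^2 / (2*9.81))
hf = 11.2 m
Therefore the friction head loss hf = 11.2 m.


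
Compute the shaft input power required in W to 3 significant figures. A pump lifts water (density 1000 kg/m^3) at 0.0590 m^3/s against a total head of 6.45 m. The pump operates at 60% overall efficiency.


Approach: apply hydraulic power then efficiency conversion, P = rho*g*Q*H; P_in = P/eta.
Step 1 — hydraulic power (P = rho*g*Q*H):
  P = 1000 * 9.81 * 0.0590 * 6.45 = 3733.2 W
Step 2 — input power: P_in = P/eta = 3733.2 / 0.6 = 6220 W
Therefore the shaft input power required = 6220 W.


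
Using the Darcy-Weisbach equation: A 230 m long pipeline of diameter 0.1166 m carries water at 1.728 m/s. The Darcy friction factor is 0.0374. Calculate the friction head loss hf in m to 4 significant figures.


Approach: apply the Darcy-Weisbach equation, hf = f*(L/D)*(v^2/(2g)).
hf = 0.0374 * (230/0.1166) * (1.728^2 / (2*9.81))
hf = 11.23 m
Therefore the friction head loss hf = 11.23 m.


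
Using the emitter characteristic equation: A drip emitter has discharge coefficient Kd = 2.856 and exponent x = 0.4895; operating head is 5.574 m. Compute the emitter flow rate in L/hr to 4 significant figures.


Approach: apply the emitter characteristic equation, q = Kd * h^x.
q = 2.856 * 5.574^0.4895 = 6.622 L/hr
Therefore the emitter flow rate = 6.622 L/hr.


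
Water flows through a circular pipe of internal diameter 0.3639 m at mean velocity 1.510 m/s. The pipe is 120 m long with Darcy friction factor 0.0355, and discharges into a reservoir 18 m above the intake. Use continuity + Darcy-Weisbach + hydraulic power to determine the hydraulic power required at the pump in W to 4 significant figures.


Approach: apply continuity + Darcy-Weisbach + hydraulic power, Q = A*v; hf = f*(L/D)*(v^2/(2g)); H = static + hf; P = rho*g*Q*H.
Step 1 — flow rate (continuity, Q = A*v):
  A = pi*(0.3639/2)^2 = 0.104005 m^2
  Q = 0.104005 * 1.510 = 0.157047 m^3/s
Step 2 — friction head loss (Darcy-Weisbach):
  hf = 0.0355 * (120/0.3639) * (1.510^2 / (2*9.81))
  hf = 1.36045 m
Step 3 — total head: H = 18 + 1.36045 = 19.3604 m
Step 4 — hydraulic power (P = rho*g*Q*H):
  P = 1000 * 9.81 * 0.157047 * 19.3604 = 29830 W
Therefore the hydraulic power required at the pump = 29830 W.


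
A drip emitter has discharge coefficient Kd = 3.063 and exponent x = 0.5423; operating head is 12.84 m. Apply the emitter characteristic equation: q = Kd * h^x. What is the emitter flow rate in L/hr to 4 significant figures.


q = 3.063 * 12.84^0.5423 = 12.23 L/hr
Therefore the emitter flow rate = 12.23 L/hr.


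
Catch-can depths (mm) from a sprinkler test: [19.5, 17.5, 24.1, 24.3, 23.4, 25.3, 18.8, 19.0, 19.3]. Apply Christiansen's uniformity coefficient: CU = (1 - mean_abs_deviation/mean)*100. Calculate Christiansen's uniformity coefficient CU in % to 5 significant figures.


mean = 21.24444 mm
mean |d_i - mean| = 2.693827 mm
CU = (1 - 2.693827/21.24444)*100 = 87.320 %
Therefore Christiansen's uniformity coefficient CU = 87.320 %.


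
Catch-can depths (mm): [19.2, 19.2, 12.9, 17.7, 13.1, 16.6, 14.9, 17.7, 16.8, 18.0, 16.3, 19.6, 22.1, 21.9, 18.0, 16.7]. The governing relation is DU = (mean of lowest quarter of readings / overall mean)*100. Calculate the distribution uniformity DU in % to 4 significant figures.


sorted lowest 4 of 16: [12.9, 13.1, 14.9, 16.3] -> mean = 14.3000 mm
overall mean = 17.5437 mm
DU = (14.3000/17.5437)*100 = 81.51 %
Therefore the distribution uniformity DU = 81.51 %.


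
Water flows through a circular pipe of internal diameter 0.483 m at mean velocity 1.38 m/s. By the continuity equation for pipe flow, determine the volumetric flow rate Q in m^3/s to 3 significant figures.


Approach: apply the continuity equation for pipe flow, Q = A * v with A = pi*(D/2)^2.
A = pi*(0.483/2)^2 = 0.18322 m^2
Q = 0.18322 * 1.38 = 0.253 m^3/s
Therefore the volumetric flow rate Q = 0.253 m^3/s.


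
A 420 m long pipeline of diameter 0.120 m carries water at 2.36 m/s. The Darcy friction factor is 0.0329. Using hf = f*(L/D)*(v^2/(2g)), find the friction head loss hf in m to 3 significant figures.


hf = 0.0329 * (420/0.120) * (2.36^2 / (2*9.81))
hf = 32.7 m
Therefore the friction head loss hf = 32.7 m.


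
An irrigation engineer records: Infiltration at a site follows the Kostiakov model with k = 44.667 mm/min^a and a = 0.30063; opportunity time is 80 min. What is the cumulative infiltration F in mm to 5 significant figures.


Approach: apply the Kostiakov infiltration equation, F = k*t^a.
F = 44.667 * 80^0.30063 = 166.77 mm
Therefore the cumulative infiltration F = 166.77 mm.


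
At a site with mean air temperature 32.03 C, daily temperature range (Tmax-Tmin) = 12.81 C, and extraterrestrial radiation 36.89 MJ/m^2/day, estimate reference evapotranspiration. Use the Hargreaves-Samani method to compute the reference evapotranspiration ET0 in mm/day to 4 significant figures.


Approach: apply the Hargreaves-Samani method, ET0 = 0.0023*(Tmean+17.8)*sqrt(Tmax-Tmin)*0.408*Ra.
ET0 = 0.0023*(32.03+17.8)*sqrt(12.81)*0.408*36.89 = 6.174 mm/day
Therefore the reference evapotranspiration ET0 = 6.174 mm/day.


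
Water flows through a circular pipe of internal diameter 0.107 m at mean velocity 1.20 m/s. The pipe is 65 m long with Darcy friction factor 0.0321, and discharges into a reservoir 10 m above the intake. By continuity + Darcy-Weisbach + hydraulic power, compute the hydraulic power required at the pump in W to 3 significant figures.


Approach: apply continuity + Darcy-Weisbach + hydraulic power, Q = A*v; hf = f*(L/D)*(v^2/(2g)); H = static + hf; P = rho*g*Q*H.
Step 1 — flow rate (continuity, Q = A*v):
  A = pi*(0.107/2)^2 = 0.0089920 m^2
  Q = 0.0089920 * 1.20 = 0.010790 m^3/s
Step 2 — friction head loss (Darcy-Weisbach):
  hf = 0.0321 * (65/0.107) * (1.20^2 / (2*9.81))
  hf = 1.4312 m
Step 3 — total head: H = 10 + 1.4312 = 11.431 m
Step 4 — hydraulic power (P = rho*g*Q*H):
  P = 1000 * 9.81 * 0.010790 * 11.431 = 1210 W
Therefore the hydraulic power required at the pump = 1210 W.


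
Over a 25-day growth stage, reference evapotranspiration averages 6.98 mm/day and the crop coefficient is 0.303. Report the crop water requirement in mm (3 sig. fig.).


Approach: apply the crop water requirement relation, CWR = ET0 * Kc * days.
CWR = 6.98 * 0.303 * 25 = 52.9 mm
Therefore the crop water requirement = 52.9 mm.


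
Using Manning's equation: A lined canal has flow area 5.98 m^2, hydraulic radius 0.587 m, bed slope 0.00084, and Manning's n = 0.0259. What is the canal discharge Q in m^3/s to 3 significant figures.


Approach: apply Manning's equation, Q = (1/n)*A*R^(2/3)*S^(1/2).
Q = (1/0.0259) * 5.98 * 0.587^(2/3) * 0.00084^(1/2) = 4.69 m^3/s
Therefore the canal discharge Q = 4.69 m^3/s.


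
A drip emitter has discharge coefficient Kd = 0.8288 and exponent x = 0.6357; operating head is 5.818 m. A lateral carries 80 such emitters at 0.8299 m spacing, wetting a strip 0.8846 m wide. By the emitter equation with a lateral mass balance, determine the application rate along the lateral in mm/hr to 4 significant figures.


Approach: apply the emitter equation with a lateral mass balance, q = Kd*h^x; Q = n*q; rate = Q/(n*spacing*width).
Step 1 — single emitter flow (q = Kd*h^x):
  q = 0.8288 * 5.818^0.6357 = 2.53873 L/hr
Step 2 — total lateral flow: Q = 80 * 2.53873 = 203.098 L/hr
Step 3 — wetted area: A = 80 * 0.8299 * 0.8846 = 58.7304 m^2
Step 4 — application rate: Q/A = 203.098/58.7304 = 3.458 mm/hr
Therefore the application rate along the lateral = 3.458 mm/hr.


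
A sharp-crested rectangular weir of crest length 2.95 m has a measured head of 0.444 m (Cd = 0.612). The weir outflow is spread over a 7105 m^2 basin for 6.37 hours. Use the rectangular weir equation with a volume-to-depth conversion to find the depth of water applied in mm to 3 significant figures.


Approach: apply the rectangular weir equation with a volume-to-depth conversion, Q = (2/3)*Cd*L*sqrt(2g)*H^1.5; d = Q*t/A * 1000.
Step 1 — weir discharge:
  Q = (2/3)*0.612*2.95*sqrt(2*9.81)*0.444^1.5 = 1.5773 m^3/s
Step 2 — volume: V = 1.5773 * 6.37*3600 = 36170 m^3
Step 3 — depth: d = V/A * 1000 = 36170/7105 * 1000 = 5090 mm
Therefore the depth of water applied = 5090 mm.


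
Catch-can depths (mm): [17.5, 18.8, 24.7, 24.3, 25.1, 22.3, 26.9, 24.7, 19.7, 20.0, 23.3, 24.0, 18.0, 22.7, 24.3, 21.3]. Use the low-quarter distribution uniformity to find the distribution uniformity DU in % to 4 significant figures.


Approach: apply the low-quarter distribution uniformity, DU = (mean of lowest quarter of readings / overall mean)*100.
sorted lowest 4 of 16: [17.5, 18.0, 18.8, 19.7] -> mean = 18.5000 mm
overall mean = 22.3500 mm
DU = (18.5000/22.3500)*100 = 82.77 %
Therefore the distribution uniformity DU = 82.77 %.


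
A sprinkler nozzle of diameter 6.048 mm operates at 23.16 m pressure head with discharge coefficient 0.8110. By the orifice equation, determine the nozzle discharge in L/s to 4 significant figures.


Approach: apply the orifice equation, Q = Cd*A*sqrt(2*g*h), A = pi*(d/2)^2.
A = pi*(6.048e-3/2)^2 = 2.87285e-05 m^2
Q = 0.8110 * 2.87285e-05 * sqrt(2*9.81*23.16) * 1000 = 0.4967 L/s
Therefore the nozzle discharge = 0.4967 L/s.


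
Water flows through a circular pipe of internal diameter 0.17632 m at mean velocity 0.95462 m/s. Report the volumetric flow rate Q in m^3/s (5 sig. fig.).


Approach: apply the continuity equation for pipe flow, Q = A * v with A = pi*(D/2)^2.
A = pi*(0.17632/2)^2 = 0.02441704 m^2
Q = 0.02441704 * 0.95462 = 0.023309 m^3/s
Therefore the volumetric flow rate Q = 0.023309 m^3/s.


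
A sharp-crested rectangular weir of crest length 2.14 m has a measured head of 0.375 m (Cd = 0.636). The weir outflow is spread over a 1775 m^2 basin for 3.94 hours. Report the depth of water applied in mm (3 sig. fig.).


Approach: apply the rectangular weir equation with a volume-to-depth conversion, Q = (2/3)*Cd*L*sqrt(2g)*H^1.5; d = Q*t/A * 1000.
Step 1 — weir discharge:
  Q = (2/3)*0.636*2.14*sqrt(2*9.81)*0.375^1.5 = 0.92295 m^3/s
Step 2 — volume: V = 0.92295 * 3.94*3600 = 13091 m^3
Step 3 — depth: d = V/A * 1000 = 13091/1775 * 1000 = 7380 mm
Therefore the depth of water applied = 7380 mm.


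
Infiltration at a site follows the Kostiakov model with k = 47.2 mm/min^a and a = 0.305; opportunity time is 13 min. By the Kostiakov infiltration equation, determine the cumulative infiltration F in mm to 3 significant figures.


Approach: apply the Kostiakov infiltration equation, F = k*t^a.
F = 47.2 * 13^0.305 = 103 mm
Therefore the cumulative infiltration F = 103 mm.


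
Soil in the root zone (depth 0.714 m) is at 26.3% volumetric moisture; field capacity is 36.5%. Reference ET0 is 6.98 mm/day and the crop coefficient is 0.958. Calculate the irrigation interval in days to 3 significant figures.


Approach: apply soil-water budget scheduling, SMD = (FC-theta)/100*depth*1000; ETc = ET0*Kc; interval = SMD/ETc.
Step 1 — soil moisture deficit:
  SMD = (36.5 - 26.3)/100 * 0.714 * 1000 = 72.828 mm
Step 2 — daily crop ET (ETc = ET0*Kc):
  ETc = 6.98 * 0.958 = 6.6868 mm/day
Step 3 — irrigation interval (SMD/ETc):
  interval = 72.828 / 6.6868 = 10.9 days
Therefore the irrigation interval = 10.9 days.


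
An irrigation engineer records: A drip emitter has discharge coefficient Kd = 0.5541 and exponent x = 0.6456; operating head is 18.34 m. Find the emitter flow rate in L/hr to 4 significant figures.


Approach: apply the emitter characteristic equation, q = Kd * h^x.
q = 0.5541 * 18.34^0.6456 = 3.624 L/hr
Therefore the emitter flow rate = 3.624 L/hr.


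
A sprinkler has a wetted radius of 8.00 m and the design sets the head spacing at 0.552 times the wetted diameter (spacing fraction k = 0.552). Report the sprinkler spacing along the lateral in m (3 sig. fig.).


Approach: apply the sprinkler spacing rule (spacing as a fraction of wetted diameter), S = k*(2*R).
S = 0.552 * (2 * 8.00) = 8.83 m
Therefore the sprinkler spacing along the lateral = 8.83 m.


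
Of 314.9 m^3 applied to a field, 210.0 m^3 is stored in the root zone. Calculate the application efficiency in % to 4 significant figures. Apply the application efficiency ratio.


Approach: apply the application efficiency ratio, Ea = (stored/applied)*100.
Ea = (210.0/314.9)*100 = 66.69 %
Therefore the application efficiency = 66.69 %.


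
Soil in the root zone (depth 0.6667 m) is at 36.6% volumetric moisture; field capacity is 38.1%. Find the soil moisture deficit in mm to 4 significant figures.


Approach: apply the soil moisture deficit relation, SMD = (FC - theta)/100 * depth * 1000.
SMD = (38.1 - 36.6)/100 * 0.6667 * 1000 = 10.00 mm
Therefore the soil moisture deficit = 10.00 mm.


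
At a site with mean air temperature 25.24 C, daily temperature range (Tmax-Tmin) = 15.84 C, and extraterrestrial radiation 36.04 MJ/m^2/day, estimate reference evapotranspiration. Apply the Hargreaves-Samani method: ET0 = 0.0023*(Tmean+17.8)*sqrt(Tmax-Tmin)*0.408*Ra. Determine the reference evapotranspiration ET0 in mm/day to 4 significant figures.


ET0 = 0.0023*(25.24+17.8)*sqrt(15.84)*0.408*36.04 = 5.793 mm/day
Therefore the reference evapotranspiration ET0 = 5.793 mm/day.


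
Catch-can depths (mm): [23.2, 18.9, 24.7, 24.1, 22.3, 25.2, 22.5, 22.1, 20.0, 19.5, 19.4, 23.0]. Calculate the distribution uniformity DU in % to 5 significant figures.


Approach: apply the low-quarter distribution uniformity, DU = (mean of lowest quarter of readings / overall mean)*100.
sorted lowest 3 of 12: [18.9, 19.4, 19.5] -> mean = 19.26667 mm
overall mean = 22.07500 mm
DU = (19.26667/22.07500)*100 = 87.278 %
Therefore the distribution uniformity DU = 87.278 %.


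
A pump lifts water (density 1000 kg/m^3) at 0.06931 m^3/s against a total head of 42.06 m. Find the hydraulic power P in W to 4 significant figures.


Approach: apply the hydraulic power relation, P = rho*g*Q*H.
P = 1000 * 9.81 * 0.06931 * 42.06 = 28600 W
Therefore the hydraulic power P = 28600 W.


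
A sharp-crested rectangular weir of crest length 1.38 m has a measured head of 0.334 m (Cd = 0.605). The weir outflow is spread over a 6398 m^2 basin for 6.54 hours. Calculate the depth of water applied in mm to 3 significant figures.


Approach: apply the rectangular weir equation with a volume-to-depth conversion, Q = (2/3)*Cd*L*sqrt(2g)*H^1.5; d = Q*t/A * 1000.
Step 1 — weir discharge:
  Q = (2/3)*0.605*1.38*sqrt(2*9.81)*0.334^1.5 = 0.47590 m^3/s
Step 2 — volume: V = 0.47590 * 6.54*3600 = 11205 m^3
Step 3 — depth: d = V/A * 1000 = 11205/6398 * 1000 = 1750 mm
Therefore the depth of water applied = 1750 mm.


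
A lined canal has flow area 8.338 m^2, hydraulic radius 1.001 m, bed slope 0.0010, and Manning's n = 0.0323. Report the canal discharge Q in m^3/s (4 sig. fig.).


Approach: apply Manning's equation, Q = (1/n)*A*R^(2/3)*S^(1/2).
Q = (1/0.0323) * 8.338 * 1.001^(2/3) * 0.0010^(1/2) = 8.169 m^3/s
Therefore the canal discharge Q = 8.169 m^3/s.


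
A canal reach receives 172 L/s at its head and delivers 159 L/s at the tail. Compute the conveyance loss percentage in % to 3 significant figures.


Approach: apply the conveyance loss ratio, loss% = ((Q_head - Q_tail)/Q_head)*100.
loss = ((172 - 159)/172)*100 = 7.56 %
Therefore the conveyance loss percentage = 7.56 %.


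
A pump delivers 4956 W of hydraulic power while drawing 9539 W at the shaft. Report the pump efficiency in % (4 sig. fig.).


Approach: apply the efficiency ratio, eta = (P_out/P_in)*100.
eta = (4956 / 9539) * 100 = 51.96 %
Therefore the pump efficiency = 51.96 %.


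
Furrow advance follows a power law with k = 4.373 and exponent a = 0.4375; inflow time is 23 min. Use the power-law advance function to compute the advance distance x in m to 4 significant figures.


Approach: apply the power-law advance function, x = k*t^a.
x = 4.373 * 23^0.4375 = 17.24 m
Therefore the advance distance x = 17.24 m.


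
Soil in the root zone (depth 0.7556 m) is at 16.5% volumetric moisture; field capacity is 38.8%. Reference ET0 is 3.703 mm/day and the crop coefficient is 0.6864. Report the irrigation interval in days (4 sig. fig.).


Approach: apply soil-water budget scheduling, SMD = (FC-theta)/100*depth*1000; ETc = ET0*Kc; interval = SMD/ETc.
Step 1 — soil moisture deficit:
  SMD = (38.8 - 16.5)/100 * 0.7556 * 1000 = 168.499 mm
Step 2 — daily crop ET (ETc = ET0*Kc):
  ETc = 3.703 * 0.6864 = 2.54174 mm/day
Step 3 — irrigation interval (SMD/ETc):
  interval = 168.499 / 2.54174 = 66.29 days
Therefore the irrigation interval = 66.29 days.


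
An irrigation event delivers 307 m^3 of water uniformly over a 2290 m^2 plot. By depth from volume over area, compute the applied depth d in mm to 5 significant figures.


Approach: apply depth from volume over area, d = (V/A)*1000.
d = (307 / 2290) * 1000 = 134.06 mm
Therefore the applied depth d = 134.06 mm.


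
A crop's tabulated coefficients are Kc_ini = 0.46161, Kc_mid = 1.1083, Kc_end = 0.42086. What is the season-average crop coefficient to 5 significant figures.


Approach: apply a simple seasonal average, Kc_avg = (Kc_ini + Kc_mid + Kc_end)/3.
Kc_avg = (0.46161 + 1.1083 + 0.42086)/3 = 0.66359
Therefore the season-average crop coefficient = 0.66359.


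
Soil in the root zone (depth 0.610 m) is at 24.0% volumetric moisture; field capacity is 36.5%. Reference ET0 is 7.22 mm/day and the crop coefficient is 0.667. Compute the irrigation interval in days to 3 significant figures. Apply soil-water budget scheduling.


Approach: apply soil-water budget scheduling, SMD = (FC-theta)/100*depth*1000; ETc = ET0*Kc; interval = SMD/ETc.
Step 1 — soil moisture deficit:
  SMD = (36.5 - 24.0)/100 * 0.610 * 1000 = 76.250 mm
Step 2 — daily crop ET (ETc = ET0*Kc):
  ETc = 7.22 * 0.667 = 4.8157 mm/day
Step 3 — irrigation interval (SMD/ETc):
  interval = 76.250 / 4.8157 = 15.8 days
Therefore the irrigation interval = 15.8 days.


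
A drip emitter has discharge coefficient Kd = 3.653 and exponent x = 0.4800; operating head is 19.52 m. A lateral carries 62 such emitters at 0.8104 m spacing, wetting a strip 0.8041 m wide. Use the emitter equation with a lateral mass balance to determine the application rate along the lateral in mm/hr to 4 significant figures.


Approach: apply the emitter equation with a lateral mass balance, q = Kd*h^x; Q = n*q; rate = Q/(n*spacing*width).
Step 1 — single emitter flow (q = Kd*h^x):
  q = 3.653 * 19.52^0.4800 = 15.2083 L/hr
Step 2 — total lateral flow: Q = 62 * 15.2083 = 942.913 L/hr
Step 3 — wetted area: A = 62 * 0.8104 * 0.8041 = 40.4018 m^2
Step 4 — application rate: Q/A = 942.913/40.4018 = 23.34 mm/hr
Therefore the application rate along the lateral = 23.34 mm/hr.


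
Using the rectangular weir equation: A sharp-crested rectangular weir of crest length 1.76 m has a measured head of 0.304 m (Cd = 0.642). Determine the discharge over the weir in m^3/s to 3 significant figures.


Approach: apply the rectangular weir equation, Q = (2/3)*Cd*L*sqrt(2g)*H^1.5.
Q = (2/3)*0.642*1.76*sqrt(2*9.81)*0.304^1.5 = 0.559 m^3/s
Therefore the discharge over the weir = 0.559 m^3/s.


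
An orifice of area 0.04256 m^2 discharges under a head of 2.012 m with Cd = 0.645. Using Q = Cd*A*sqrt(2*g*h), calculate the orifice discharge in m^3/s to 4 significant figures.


Q = 0.645 * 0.04256 * sqrt(2*9.81*2.012) = 0.1725 m^3/s
Therefore the orifice discharge = 0.1725 m^3/s.


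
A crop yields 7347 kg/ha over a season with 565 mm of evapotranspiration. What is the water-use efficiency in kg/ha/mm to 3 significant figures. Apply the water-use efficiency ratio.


Approach: apply the water-use efficiency ratio, WUE = yield/ET.
WUE = 7347 / 565 = 13.0 kg/ha/mm
Therefore the water-use efficiency = 13.0 kg/ha/mm.


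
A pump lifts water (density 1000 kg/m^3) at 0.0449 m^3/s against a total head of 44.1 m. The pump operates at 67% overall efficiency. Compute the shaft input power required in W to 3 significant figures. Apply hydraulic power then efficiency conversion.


Approach: apply hydraulic power then efficiency conversion, P = rho*g*Q*H; P_in = P/eta.
Step 1 — hydraulic power (P = rho*g*Q*H):
  P = 1000 * 9.81 * 0.0449 * 44.1 = 19425 W
Step 2 — input power: P_in = P/eta = 19425 / 0.67 = 29000 W
Therefore the shaft input power required = 29000 W.


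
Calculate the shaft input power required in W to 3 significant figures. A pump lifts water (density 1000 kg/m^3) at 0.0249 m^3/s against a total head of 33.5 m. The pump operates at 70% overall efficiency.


Approach: apply hydraulic power then efficiency conversion, P = rho*g*Q*H; P_in = P/eta.
Step 1 — hydraulic power (P = rho*g*Q*H):
  P = 1000 * 9.81 * 0.0249 * 33.5 = 8183.0 W
Step 2 — input power: P_in = P/eta = 8183.0 / 0.7 = 11700 W
Therefore the shaft input power required = 11700 W.


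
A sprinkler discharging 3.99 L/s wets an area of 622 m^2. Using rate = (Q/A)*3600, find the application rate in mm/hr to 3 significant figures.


rate = (3.99 / 622) * 3600 = 23.1 mm/hr
Therefore the application rate = 23.1 mm/hr.


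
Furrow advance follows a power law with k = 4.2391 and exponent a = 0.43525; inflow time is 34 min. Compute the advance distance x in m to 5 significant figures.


Approach: apply the power-law advance function, x = k*t^a.
x = 4.2391 * 34^0.43525 = 19.672 m
Therefore the advance distance x = 19.672 m.


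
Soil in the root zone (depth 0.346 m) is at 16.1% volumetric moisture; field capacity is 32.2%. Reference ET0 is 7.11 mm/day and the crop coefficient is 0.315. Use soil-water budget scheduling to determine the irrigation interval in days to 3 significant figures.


Approach: apply soil-water budget scheduling, SMD = (FC-theta)/100*depth*1000; ETc = ET0*Kc; interval = SMD/ETc.
Step 1 — soil moisture deficit:
  SMD = (32.2 - 16.1)/100 * 0.346 * 1000 = 55.706 mm
Step 2 — daily crop ET (ETc = ET0*Kc):
  ETc = 7.11 * 0.315 = 2.2397 mm/day
Step 3 — irrigation interval (SMD/ETc):
  interval = 55.706 / 2.2397 = 24.9 days
Therefore the irrigation interval = 24.9 days.


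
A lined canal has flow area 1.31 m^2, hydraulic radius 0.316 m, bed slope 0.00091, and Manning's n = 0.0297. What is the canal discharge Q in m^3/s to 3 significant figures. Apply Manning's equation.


Approach: apply Manning's equation, Q = (1/n)*A*R^(2/3)*S^(1/2).
Q = (1/0.0297) * 1.31 * 0.316^(2/3) * 0.00091^(1/2) = 0.617 m^3/s
Therefore the canal discharge Q = 0.617 m^3/s.


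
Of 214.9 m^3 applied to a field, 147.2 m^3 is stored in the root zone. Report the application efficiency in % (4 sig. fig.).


Approach: apply the application efficiency ratio, Ea = (stored/applied)*100.
Ea = (147.2/214.9)*100 = 68.50 %
Therefore the application efficiency = 68.50 %.


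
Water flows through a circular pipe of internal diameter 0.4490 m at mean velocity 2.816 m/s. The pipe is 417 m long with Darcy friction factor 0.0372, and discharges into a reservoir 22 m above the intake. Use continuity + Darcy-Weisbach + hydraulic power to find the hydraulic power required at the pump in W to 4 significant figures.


Approach: apply continuity + Darcy-Weisbach + hydraulic power, Q = A*v; hf = f*(L/D)*(v^2/(2g)); H = static + hf; P = rho*g*Q*H.
Step 1 — flow rate (continuity, Q = A*v):
  A = pi*(0.4490/2)^2 = 0.158337 m^2
  Q = 0.158337 * 2.816 = 0.445877 m^3/s
Step 2 — friction head loss (Darcy-Weisbach):
  hf = 0.0372 * (417/0.4490) * (2.816^2 / (2*9.81))
  hf = 13.9636 m
Step 3 — total head: H = 22 + 13.9636 = 35.9636 m
Step 4 — hydraulic power (P = rho*g*Q*H):
  P = 1000 * 9.81 * 0.445877 * 35.9636 = 157300 W
Therefore the hydraulic power required at the pump = 157300 W.


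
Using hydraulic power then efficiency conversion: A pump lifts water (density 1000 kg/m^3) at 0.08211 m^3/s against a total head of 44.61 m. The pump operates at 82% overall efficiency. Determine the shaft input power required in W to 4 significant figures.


Approach: apply hydraulic power then efficiency conversion, P = rho*g*Q*H; P_in = P/eta.
Step 1 — hydraulic power (P = rho*g*Q*H):
  P = 1000 * 9.81 * 0.08211 * 44.61 = 35933.3 W
Step 2 — input power: P_in = P/eta = 35933.3 / 0.82 = 43820 W
Therefore the shaft input power required = 43820 W.


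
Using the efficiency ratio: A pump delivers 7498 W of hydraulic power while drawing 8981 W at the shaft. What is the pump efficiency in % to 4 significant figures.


Approach: apply the efficiency ratio, eta = (P_out/P_in)*100.
eta = (7498 / 8981) * 100 = 83.49 %
Therefore the pump efficiency = 83.49 %.


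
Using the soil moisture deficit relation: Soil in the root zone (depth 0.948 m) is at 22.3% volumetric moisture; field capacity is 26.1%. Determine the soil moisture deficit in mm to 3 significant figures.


Approach: apply the soil moisture deficit relation, SMD = (FC - theta)/100 * depth * 1000.
SMD = (26.1 - 22.3)/100 * 0.948 * 1000 = 36.0 mm
Therefore the soil moisture deficit = 36.0 mm.


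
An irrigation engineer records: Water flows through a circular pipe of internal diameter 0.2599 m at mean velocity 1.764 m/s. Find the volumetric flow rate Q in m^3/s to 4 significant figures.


Approach: apply the continuity equation for pipe flow, Q = A * v with A = pi*(D/2)^2.
A = pi*(0.2599/2)^2 = 0.0530521 m^2
Q = 0.0530521 * 1.764 = 0.09358 m^3/s
Therefore the volumetric flow rate Q = 0.09358 m^3/s.


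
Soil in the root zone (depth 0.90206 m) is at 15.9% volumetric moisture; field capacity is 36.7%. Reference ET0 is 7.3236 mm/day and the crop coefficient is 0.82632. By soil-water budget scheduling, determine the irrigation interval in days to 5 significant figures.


Approach: apply soil-water budget scheduling, SMD = (FC-theta)/100*depth*1000; ETc = ET0*Kc; interval = SMD/ETc.
Step 1 — soil moisture deficit:
  SMD = (36.7 - 15.9)/100 * 0.90206 * 1000 = 187.6285 mm
Step 2 — daily crop ET (ETc = ET0*Kc):
  ETc = 7.3236 * 0.82632 = 6.051637 mm/day
Step 3 — irrigation interval (SMD/ETc):
  interval = 187.6285 / 6.051637 = 31.005 days
Therefore the irrigation interval = 31.005 days.


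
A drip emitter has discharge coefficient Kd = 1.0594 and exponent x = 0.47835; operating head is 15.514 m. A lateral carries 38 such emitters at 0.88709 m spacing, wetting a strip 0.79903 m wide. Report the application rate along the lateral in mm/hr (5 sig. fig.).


Approach: apply the emitter equation with a lateral mass balance, q = Kd*h^x; Q = n*q; rate = Q/(n*spacing*width).
Step 1 — single emitter flow (q = Kd*h^x):
  q = 1.0594 * 15.514^0.47835 = 3.932264 L/hr
Step 2 — total lateral flow: Q = 38 * 3.932264 = 149.4260 L/hr
Step 3 — wetted area: A = 38 * 0.88709 * 0.79903 = 26.93484 m^2
Step 4 — application rate: Q/A = 149.4260/26.93484 = 5.5477 mm/hr
Therefore the application rate along the lateral = 5.5477 mm/hr.


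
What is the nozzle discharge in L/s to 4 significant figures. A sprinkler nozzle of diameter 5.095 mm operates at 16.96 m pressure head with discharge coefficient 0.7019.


Approach: apply the orifice equation, Q = Cd*A*sqrt(2*g*h), A = pi*(d/2)^2.
A = pi*(5.095e-3/2)^2 = 2.03882e-05 m^2
Q = 0.7019 * 2.03882e-05 * sqrt(2*9.81*16.96) * 1000 = 0.2610 L/s
Therefore the nozzle discharge = 0.2610 L/s.


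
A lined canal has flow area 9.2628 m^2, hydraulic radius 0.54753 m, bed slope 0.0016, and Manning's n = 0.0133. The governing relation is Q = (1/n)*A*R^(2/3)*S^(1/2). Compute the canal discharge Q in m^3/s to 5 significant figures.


Q = (1/0.0133) * 9.2628 * 0.54753^(2/3) * 0.0016^(1/2) = 18.645 m^3/s
Therefore the canal discharge Q = 18.645 m^3/s.


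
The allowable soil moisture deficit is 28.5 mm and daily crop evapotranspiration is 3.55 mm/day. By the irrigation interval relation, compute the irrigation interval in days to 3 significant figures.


Approach: apply the irrigation interval relation, interval = SMD / ETc.
interval = 28.5 / 3.55 = 8.03 days
Therefore the irrigation interval = 8.03 days.


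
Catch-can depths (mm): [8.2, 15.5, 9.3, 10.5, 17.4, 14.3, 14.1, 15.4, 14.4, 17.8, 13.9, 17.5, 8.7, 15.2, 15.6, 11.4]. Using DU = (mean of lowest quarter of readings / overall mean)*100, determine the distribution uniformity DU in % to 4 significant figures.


sorted lowest 4 of 16: [8.2, 8.7, 9.3, 10.5] -> mean = 9.17500 mm
overall mean = 13.7000 mm
DU = (9.17500/13.7000)*100 = 66.97 %
Therefore the distribution uniformity DU = 66.97 %.


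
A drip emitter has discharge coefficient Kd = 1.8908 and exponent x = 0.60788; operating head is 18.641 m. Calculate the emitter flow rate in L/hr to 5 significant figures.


Approach: apply the emitter characteristic equation, q = Kd * h^x.
q = 1.8908 * 18.641^0.60788 = 11.193 L/hr
Therefore the emitter flow rate = 11.193 L/hr.


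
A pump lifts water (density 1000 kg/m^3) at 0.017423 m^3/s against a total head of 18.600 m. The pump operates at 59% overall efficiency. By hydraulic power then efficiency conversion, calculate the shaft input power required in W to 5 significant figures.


Approach: apply hydraulic power then efficiency conversion, P = rho*g*Q*H; P_in = P/eta.
Step 1 — hydraulic power (P = rho*g*Q*H):
  P = 1000 * 9.81 * 0.017423 * 18.600 = 3179.105 W
Step 2 — input power: P_in = P/eta = 3179.105 / 0.59 = 5388.3 W
Therefore the shaft input power required = 5388.3 W.


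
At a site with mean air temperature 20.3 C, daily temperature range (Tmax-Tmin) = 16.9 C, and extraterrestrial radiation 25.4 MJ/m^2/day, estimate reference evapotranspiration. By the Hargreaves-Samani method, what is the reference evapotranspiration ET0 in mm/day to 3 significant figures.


Approach: apply the Hargreaves-Samani method, ET0 = 0.0023*(Tmean+17.8)*sqrt(Tmax-Tmin)*0.408*Ra.
ET0 = 0.0023*(20.3+17.8)*sqrt(16.9)*0.408*25.4 = 3.73 mm/day
Therefore the reference evapotranspiration ET0 = 3.73 mm/day.


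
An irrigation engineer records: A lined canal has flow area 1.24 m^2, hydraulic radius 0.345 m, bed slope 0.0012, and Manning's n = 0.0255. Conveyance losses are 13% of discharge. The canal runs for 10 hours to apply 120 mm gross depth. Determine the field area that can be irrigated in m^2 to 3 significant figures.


Approach: apply Manning's equation with a conveyance and depth budget, Q = (1/n)*A*R^(2/3)*S^(1/2); Q_field = Q*(1-loss); Area = Q_field*t/(d/1000).
Step 1 — canal discharge (Manning's equation):
  Q = (1/0.0255) * 1.24 * 0.345^(2/3) * 0.0012^(1/2) = 0.82861 m^3/s
Step 2 — delivered flow: Q_field = 0.82861*(1 - 13/100) = 0.72089 m^3/s
Step 3 — volume delivered: V = 0.72089 * 10*3600 = 25952 m^3
Step 4 — area served: A = V / (depth/1000) = 25952 / 0.12 = 216000 m^2
Therefore the field area that can be irrigated = 216000 m^2.


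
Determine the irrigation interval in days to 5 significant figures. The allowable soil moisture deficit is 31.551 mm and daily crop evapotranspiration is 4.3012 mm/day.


Approach: apply the irrigation interval relation, interval = SMD / ETc.
interval = 31.551 / 4.3012 = 7.3354 days
Therefore the irrigation interval = 7.3354 days.


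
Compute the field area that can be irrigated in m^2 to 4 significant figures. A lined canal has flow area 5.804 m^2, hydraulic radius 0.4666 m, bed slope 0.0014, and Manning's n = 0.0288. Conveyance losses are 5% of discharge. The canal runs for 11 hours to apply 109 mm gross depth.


Approach: apply Manning's equation with a conveyance and depth budget, Q = (1/n)*A*R^(2/3)*S^(1/2); Q_field = Q*(1-loss); Area = Q_field*t/(d/1000).
Step 1 — canal discharge (Manning's equation):
  Q = (1/0.0288) * 5.804 * 0.4666^(2/3) * 0.0014^(1/2) = 4.53623 m^3/s
Step 2 — delivered flow: Q_field = 4.53623*(1 - 5/100) = 4.30942 m^3/s
Step 3 — volume delivered: V = 4.30942 * 11*3600 = 170653 m^3
Step 4 — area served: A = V / (depth/1000) = 170653 / 0.109 = 1566000 m^2
Therefore the field area that can be irrigated = 1566000 m^2.


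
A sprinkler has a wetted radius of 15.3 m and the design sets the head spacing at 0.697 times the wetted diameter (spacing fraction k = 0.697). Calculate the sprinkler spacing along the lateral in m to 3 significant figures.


Approach: apply the sprinkler spacing rule (spacing as a fraction of wetted diameter), S = k*(2*R).
S = 0.697 * (2 * 15.3) = 21.3 m
Therefore the sprinkler spacing along the lateral = 21.3 m.


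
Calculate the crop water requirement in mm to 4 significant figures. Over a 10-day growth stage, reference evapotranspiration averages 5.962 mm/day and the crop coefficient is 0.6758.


Approach: apply the crop water requirement relation, CWR = ET0 * Kc * days.
CWR = 5.962 * 0.6758 * 10 = 40.29 mm
Therefore the crop water requirement = 40.29 mm.


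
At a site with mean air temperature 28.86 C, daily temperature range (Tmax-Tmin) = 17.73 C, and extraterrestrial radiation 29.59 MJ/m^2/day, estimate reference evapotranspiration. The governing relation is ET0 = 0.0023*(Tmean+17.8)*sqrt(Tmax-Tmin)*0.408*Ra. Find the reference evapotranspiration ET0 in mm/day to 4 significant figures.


ET0 = 0.0023*(28.86+17.8)*sqrt(17.73)*0.408*29.59 = 5.455 mm/day
Therefore the reference evapotranspiration ET0 = 5.455 mm/day.


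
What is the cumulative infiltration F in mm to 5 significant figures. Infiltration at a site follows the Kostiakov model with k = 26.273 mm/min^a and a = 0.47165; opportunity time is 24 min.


Approach: apply the Kostiakov infiltration equation, F = k*t^a.
F = 26.273 * 24^0.47165 = 117.62 mm
Therefore the cumulative infiltration F = 117.62 mm.


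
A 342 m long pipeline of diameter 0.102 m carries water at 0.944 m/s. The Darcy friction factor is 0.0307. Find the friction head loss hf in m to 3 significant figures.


Approach: apply the Darcy-Weisbach equation, hf = f*(L/D)*(v^2/(2g)).
hf = 0.0307 * (342/0.102) * (0.944^2 / (2*9.81))
hf = 4.68 m
Therefore the friction head loss hf = 4.68 m.


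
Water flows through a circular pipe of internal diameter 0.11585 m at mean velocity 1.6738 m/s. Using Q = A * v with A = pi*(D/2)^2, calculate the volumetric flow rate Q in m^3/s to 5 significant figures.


A = pi*(0.11585/2)^2 = 0.01054100 m^2
Q = 0.01054100 * 1.6738 = 0.017644 m^3/s
Therefore the volumetric flow rate Q = 0.017644 m^3/s.


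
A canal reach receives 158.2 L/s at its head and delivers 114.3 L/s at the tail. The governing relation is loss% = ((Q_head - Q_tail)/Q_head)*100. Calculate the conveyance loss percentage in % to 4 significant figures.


loss = ((158.2 - 114.3)/158.2)*100 = 27.75 %
Therefore the conveyance loss percentage = 27.75 %.


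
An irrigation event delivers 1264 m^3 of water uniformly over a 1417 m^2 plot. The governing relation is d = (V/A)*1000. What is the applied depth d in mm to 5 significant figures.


d = (1264 / 1417) * 1000 = 892.03 mm
Therefore the applied depth d = 892.03 mm.
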